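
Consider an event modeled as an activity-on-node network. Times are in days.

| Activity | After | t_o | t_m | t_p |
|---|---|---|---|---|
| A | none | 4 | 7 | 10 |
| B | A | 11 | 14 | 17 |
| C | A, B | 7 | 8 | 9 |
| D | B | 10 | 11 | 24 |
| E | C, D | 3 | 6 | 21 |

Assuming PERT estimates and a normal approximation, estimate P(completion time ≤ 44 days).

0.689

te_A = (4 + 4·7 + 10)/6 = 42/6 = 7; σ²_A = ((10−4)/6)² = 1.000
te_B = (11 + 4·14 + 17)/6 = 84/6 = 14; σ²_B = ((17−11)/6)² = 1.000
te_C = (7 + 4·8 + 9)/6 = 48/6 = 8; σ²_C = ((9−7)/6)² = 0.111
te_D = (10 + 4·11 + 24)/6 = 78/6 = 13; σ²_D = ((24−10)/6)² = 5.444
te_E = (3 + 4·6 + 21)/6 = 48/6 = 8; σ²_E = ((21−3)/6)² = 9.000

Forward pass:
ES_A = 0; EF_A = 7
ES_B = 7; EF_B = 7+14 = 21
ES_C = max(EF_A=7, EF_B=21) = 21; EF_C = 21+8 = 29
ES_D = 21; EF_D = 21+13 = 34
ES_E = max(EF_C=29, EF_D=34) = 34; EF_E = 34+8 = 42
Expected project duration μ = 42 days. Critical path: A → B → D → E.

Variance along critical path = 1.000 + 1.000 + 5.444 + 9.000 = 16.444; σ = √16.444 = 4.055 days.
Z = (44 − 42) / 4.055 = 0.493
P(T ≤ 44) = Φ(0.493) ≈ 0.689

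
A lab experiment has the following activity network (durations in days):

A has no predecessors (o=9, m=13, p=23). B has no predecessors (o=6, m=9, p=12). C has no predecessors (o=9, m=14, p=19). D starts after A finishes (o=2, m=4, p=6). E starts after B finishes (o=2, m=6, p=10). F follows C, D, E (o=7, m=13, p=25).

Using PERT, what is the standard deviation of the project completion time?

3.86 days

te_A = (9 + 4·13 + 23)/6 = 84/6 = 14; σ²_A = ((23−9)/6)² = 5.444
te_B = (6 + 4·9 + 12)/6 = 54/6 = 9; σ²_B = ((12−6)/6)² = 1.000
te_C = (9 + 4·14 + 19)/6 = 84/6 = 14; σ²_C = ((19−9)/6)² = 2.778
te_D = (2 + 4·4 + 6)/6 = 24/6 = 4; σ²_D = ((6−2)/6)² = 0.444
te_E = (2 + 4·6 + 10)/6 = 36/6 = 6; σ²_E = ((10−2)/6)² = 1.778
te_F = (7 + 4·13 + 25)/6 = 84/6 = 14; σ²_F = ((25−7)/6)² = 9.000

Forward pass:
ES_A = 0; EF_A = 14
ES_B = 0; EF_B = 9
ES_C = 0; EF_C = 14
ES_D = 14; EF_D = 14+4 = 18
ES_E = 9; EF_E = 9+6 = 15
ES_F = max(EF_C=14, EF_D=18, EF_E=15) = 18; EF_F = 18+14 = 32
Expected project duration μ = 32 days. Critical path: A → D → F.

Variance along critical path = 5.444 + 0.444 + 9.000 = 14.889
σ = √14.889 = 3.859 days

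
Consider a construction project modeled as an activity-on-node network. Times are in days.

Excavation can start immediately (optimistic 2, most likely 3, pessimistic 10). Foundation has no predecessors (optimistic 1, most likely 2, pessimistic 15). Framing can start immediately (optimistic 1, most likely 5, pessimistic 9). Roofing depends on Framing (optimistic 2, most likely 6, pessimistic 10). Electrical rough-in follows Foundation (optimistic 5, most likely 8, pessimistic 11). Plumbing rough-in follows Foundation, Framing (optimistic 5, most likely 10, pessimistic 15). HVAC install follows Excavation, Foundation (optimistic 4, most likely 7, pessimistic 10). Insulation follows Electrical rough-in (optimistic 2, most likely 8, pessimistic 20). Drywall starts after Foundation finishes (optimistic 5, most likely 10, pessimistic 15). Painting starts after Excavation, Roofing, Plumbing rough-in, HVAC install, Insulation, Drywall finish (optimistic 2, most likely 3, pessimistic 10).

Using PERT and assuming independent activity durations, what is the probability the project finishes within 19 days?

0.074

te_Excavation = (2 + 4·3 + 10)/6 = 24/6 = 4; σ²_Excavation = ((10−2)/6)² = 1.778
te_Foundation = (1 + 4·2 + 15)/6 = 24/6 = 4; σ²_Foundation = ((15−1)/6)² = 5.444
te_Framing = (1 + 4·5 + 9)/6 = 30/6 = 5; σ²_Framing = ((9−1)/6)² = 1.778
te_Roofing = (2 + 4·6 + 10)/6 = 36/6 = 6; σ²_Roofing = ((10−2)/6)² = 1.778
te_Electrical rough-in = (5 + 4·8 + 11)/6 = 48/6 = 8; σ²_Electrical rough-in = ((11−5)/6)² = 1.000
te_Plumbing rough-in = (5 + 4·10 + 15)/6 = 60/6 = 10; σ²_Plumbing rough-in = ((15−5)/6)² = 2.778
te_HVAC install = (4 + 4·7 + 10)/6 = 42/6 = 7; σ²_HVAC install = ((10−4)/6)² = 1.000
te_Insulation = (2 + 4·8 + 20)/6 = 54/6 = 9; σ²_Insulation = ((20−2)/6)² = 9.000
te_Drywall = (5 + 4·10 + 15)/6 = 60/6 = 10; σ²_Drywall = ((15−5)/6)² = 2.778
te_Painting = (2 + 4·3 + 10)/6 = 24/6 = 4; σ²_Painting = ((10−2)/6)² = 1.778

Forward pass:
ES_Excavation = 0; EF_Excavation = 4
ES_Foundation = 0; EF_Foundation = 4
ES_Framing = 0; EF_Framing = 5
ES_Roofing = 5; EF_Roofing = 5+6 = 11
ES_Electrical rough-in = 4; EF_Electrical rough-in = 4+8 = 12
ES_Plumbing rough-in = max(EF_Foundation=4, EF_Framing=5) = 5; EF_Plumbing rough-in = 5+10 = 15
ES_HVAC install = max(EF_Excavation=4, EF_Foundation=4) = 4; EF_HVAC install = 4+7 = 11
ES_Insulation = 12; EF_Insulation = 12+9 = 21
ES_Drywall = 4; EF_Drywall = 4+10 = 14
ES_Painting = max(EF_Excavation=4, EF_Roofing=11, EF_Plumbing rough-in=15, EF_HVAC install=11, EF_Insulation=21, EF_Drywall=14) = 21; EF_Painting = 21+4 = 25
Expected project duration μ = 25 days. Critical path: Foundation → Electrical rough-in → Insulation → Painting.

Variance along critical path = 5.444 + 1.000 + 9.000 + 1.778 = 17.222; σ = √17.222 = 4.150 days.
Z = (19 − 25) / 4.150 = -1.446
P(T ≤ 19) = Φ(-1.446) ≈ 0.074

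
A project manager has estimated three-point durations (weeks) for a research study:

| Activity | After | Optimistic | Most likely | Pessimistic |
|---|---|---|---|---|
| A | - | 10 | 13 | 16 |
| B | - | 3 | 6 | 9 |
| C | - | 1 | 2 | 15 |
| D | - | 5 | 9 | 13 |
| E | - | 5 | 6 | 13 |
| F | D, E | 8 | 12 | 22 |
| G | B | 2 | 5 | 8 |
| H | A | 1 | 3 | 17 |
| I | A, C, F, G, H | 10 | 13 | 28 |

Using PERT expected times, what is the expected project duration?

37 weeks

te_A = (10 + 4·13 + 16)/6 = 78/6 = 13
te_B = (3 + 4·6 + 9)/6 = 36/6 = 6
te_C = (1 + 4·2 + 15)/6 = 24/6 = 4
te_D = (5 + 4·9 + 13)/6 = 54/6 = 9
te_E = (5 + 4·6 + 13)/6 = 42/6 = 7
te_F = (8 + 4·12 + 22)/6 = 78/6 = 13
te_G = (2 + 4·5 + 8)/6 = 30/6 = 5
te_H = (1 + 4·3 + 17)/6 = 30/6 = 5
te_I = (10 + 4·13 + 28)/6 = 90/6 = 15

Forward pass:
ES_A = 0; EF_A = 13
ES_B = 0; EF_B = 6
ES_C = 0; EF_C = 4
ES_D = 0; EF_D = 9
ES_E = 0; EF_E = 7
ES_F = max(EF_D=9, EF_E=7) = 9; EF_F = 9+13 = 22
ES_G = 6; EF_G = 6+5 = 11
ES_H = 13; EF_H = 13+5 = 18
ES_I = max(EF_A=13, EF_C=4, EF_F=22, EF_G=11, EF_H=18) = 22; EF_I = 22+15 = 37
Expected project duration μ = 37 weeks. Critical path: D → F → I.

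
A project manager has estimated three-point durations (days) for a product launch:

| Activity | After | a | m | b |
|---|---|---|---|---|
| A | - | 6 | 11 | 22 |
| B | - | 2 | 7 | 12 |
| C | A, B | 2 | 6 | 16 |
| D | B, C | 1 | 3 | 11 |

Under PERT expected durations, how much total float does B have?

5 days

te_A = (6 + 4·11 + 22)/6 = 72/6 = 12
te_B = (2 + 4·7 + 12)/6 = 42/6 = 7
te_C = (2 + 4·6 + 16)/6 = 42/6 = 7
te_D = (1 + 4·3 + 11)/6 = 24/6 = 4

Forward pass:
ES_A = 0; EF_A = 12
ES_B = 0; EF_B = 7
ES_C = max(EF_A=12, EF_B=7) = 12; EF_C = 12+7 = 19
ES_D = max(EF_B=7, EF_C=19) = 19; EF_D = 19+4 = 23
Expected project duration μ = 23 days. Critical path: A → C → D.

Backward pass:
LF_D = 23; LS_D = 23−4 = 19
LF_C = LS_D = 19; LS_C = 19−7 = 12
LF_B = min(LS_C=12, LS_D=19) = 12; LS_B = 12−7 = 5
LF_A = LS_C = 12; LS_A = 12−12 = 0
Slack_B = LS_B − ES_B = 5 − 0 = 5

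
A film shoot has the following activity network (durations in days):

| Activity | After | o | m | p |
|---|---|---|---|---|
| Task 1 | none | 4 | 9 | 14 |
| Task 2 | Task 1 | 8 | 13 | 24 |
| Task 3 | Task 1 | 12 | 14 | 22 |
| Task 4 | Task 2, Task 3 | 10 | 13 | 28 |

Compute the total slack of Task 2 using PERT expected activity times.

te_Task 1 = (4 + 4·9 + 14)/6 = 54/6 = 9
te_Task 2 = (8 + 4·13 + 24)/6 = 84/6 = 14
te_Task 3 = (12 + 4·14 + 22)/6 = 90/6 = 15
te_Task 4 = (10 + 4·13 + 28)/6 = 90/6 = 15

Forward pass:
ES_Task 1 = 0; EF_Task 1 = 9
ES_Task 2 = 9; EF_Task 2 = 9+14 = 23
ES_Task 3 = 9; EF_Task 3 = 9+15 = 24
ES_Task 4 = max(EF_Task 2=23, EF_Task 3=24) = 24; EF_Task 4 = 24+15 = 39
Expected project duration μ = 39 days. Critical path: Task 1 → Task 3 → Task 4.

Backward pass:
LF_Task 4 = 39; LS_Task 4 = 39−15 = 24
LF_Task 3 = LS_Task 4 = 24; LS_Task 3 = 24−15 = 9
LF_Task 2 = LS_Task 4 = 24; LS_Task 2 = 24−14 = 10
LF_Task 1 = min(LS_Task 2=10, LS_Task 3=9) = 9; LS_Task 1 = 9−9 = 0
Slack_Task 2 = LS_Task 2 − ES_Task 2 = 10 − 9 = 1

1 days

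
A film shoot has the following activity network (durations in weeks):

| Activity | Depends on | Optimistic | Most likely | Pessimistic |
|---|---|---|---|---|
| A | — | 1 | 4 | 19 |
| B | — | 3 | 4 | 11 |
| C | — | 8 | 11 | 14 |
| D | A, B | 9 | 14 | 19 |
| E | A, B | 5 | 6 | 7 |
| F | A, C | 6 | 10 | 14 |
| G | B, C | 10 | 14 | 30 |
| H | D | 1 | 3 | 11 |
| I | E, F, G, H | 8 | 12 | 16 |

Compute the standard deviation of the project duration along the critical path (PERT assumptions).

te_A = (1 + 4·4 + 19)/6 = 36/6 = 6; σ²_A = ((19−1)/6)² = 9.000
te_B = (3 + 4·4 + 11)/6 = 30/6 = 5; σ²_B = ((11−3)/6)² = 1.778
te_C = (8 + 4·11 + 14)/6 = 66/6 = 11; σ²_C = ((14−8)/6)² = 1.000
te_D = (9 + 4·14 + 19)/6 = 84/6 = 14; σ²_D = ((19−9)/6)² = 2.778
te_E = (5 + 4·6 + 7)/6 = 36/6 = 6; σ²_E = ((7−5)/6)² = 0.111
te_F = (6 + 4·10 + 14)/6 = 60/6 = 10; σ²_F = ((14−6)/6)² = 1.778
te_G = (10 + 4·14 + 30)/6 = 96/6 = 16; σ²_G = ((30−10)/6)² = 11.111
te_H = (1 + 4·3 + 11)/6 = 24/6 = 4; σ²_H = ((11−1)/6)² = 2.778
te_I = (8 + 4·12 + 16)/6 = 72/6 = 12; σ²_I = ((16−8)/6)² = 1.778

Forward pass:
ES_A = 0; EF_A = 6
ES_B = 0; EF_B = 5
ES_C = 0; EF_C = 11
ES_D = max(EF_A=6, EF_B=5) = 6; EF_D = 6+14 = 20
ES_E = max(EF_A=6, EF_B=5) = 6; EF_E = 6+6 = 12
ES_F = max(EF_A=6, EF_C=11) = 11; EF_F = 11+10 = 21
ES_G = max(EF_B=5, EF_C=11) = 11; EF_G = 11+16 = 27
ES_H = 20; EF_H = 20+4 = 24
ES_I = max(EF_E=12, EF_F=21, EF_G=27, EF_H=24) = 27; EF_I = 27+12 = 39
Expected project duration μ = 39 weeks. Critical path: C → G → I.

Variance along critical path = 1.000 + 11.111 + 1.778 = 13.889
σ = √13.889 = 3.727 weeks

3.73 weeks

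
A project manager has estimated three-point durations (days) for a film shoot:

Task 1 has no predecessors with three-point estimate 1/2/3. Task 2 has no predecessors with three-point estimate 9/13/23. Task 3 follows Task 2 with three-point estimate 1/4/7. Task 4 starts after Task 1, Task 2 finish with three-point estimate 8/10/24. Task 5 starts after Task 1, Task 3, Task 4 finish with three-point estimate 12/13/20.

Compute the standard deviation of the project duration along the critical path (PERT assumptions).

3.79 days

te_Task 1 = (1 + 4·2 + 3)/6 = 12/6 = 2; σ²_Task 1 = ((3−1)/6)² = 0.111
te_Task 2 = (9 + 4·13 + 23)/6 = 84/6 = 14; σ²_Task 2 = ((23−9)/6)² = 5.444
te_Task 3 = (1 + 4·4 + 7)/6 = 24/6 = 4; σ²_Task 3 = ((7−1)/6)² = 1.000
te_Task 4 = (8 + 4·10 + 24)/6 = 72/6 = 12; σ²_Task 4 = ((24−8)/6)² = 7.111
te_Task 5 = (12 + 4·13 + 20)/6 = 84/6 = 14; σ²_Task 5 = ((20−12)/6)² = 1.778

Forward pass:
ES_Task 1 = 0; EF_Task 1 = 2
ES_Task 2 = 0; EF_Task 2 = 14
ES_Task 3 = 14; EF_Task 3 = 14+4 = 18
ES_Task 4 = max(EF_Task 1=2, EF_Task 2=14) = 14; EF_Task 4 = 14+12 = 26
ES_Task 5 = max(EF_Task 1=2, EF_Task 3=18, EF_Task 4=26) = 26; EF_Task 5 = 26+14 = 40
Expected project duration μ = 40 days. Critical path: Task 2 → Task 4 → Task 5.

Variance along critical path = 5.444 + 7.111 + 1.778 = 14.333
σ = √14.333 = 3.786 days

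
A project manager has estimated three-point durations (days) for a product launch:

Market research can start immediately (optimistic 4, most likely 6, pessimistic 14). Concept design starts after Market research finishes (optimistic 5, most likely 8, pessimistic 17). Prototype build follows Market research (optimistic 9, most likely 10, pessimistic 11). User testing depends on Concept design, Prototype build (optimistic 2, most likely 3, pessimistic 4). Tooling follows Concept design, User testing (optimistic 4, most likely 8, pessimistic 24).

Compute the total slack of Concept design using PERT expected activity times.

te_Market research = (4 + 4·6 + 14)/6 = 42/6 = 7
te_Concept design = (5 + 4·8 + 17)/6 = 54/6 = 9
te_Prototype build = (9 + 4·10 + 11)/6 = 60/6 = 10
te_User testing = (2 + 4·3 + 4)/6 = 18/6 = 3
te_Tooling = (4 + 4·8 + 24)/6 = 60/6 = 10

Forward pass:
ES_Market research = 0; EF_Market research = 7
ES_Concept design = 7; EF_Concept design = 7+9 = 16
ES_Prototype build = 7; EF_Prototype build = 7+10 = 17
ES_User testing = max(EF_Concept design=16, EF_Prototype build=17) = 17; EF_User testing = 17+3 = 20
ES_Tooling = max(EF_Concept design=16, EF_User testing=20) = 20; EF_Tooling = 20+10 = 30
Expected project duration μ = 30 days. Critical path: Market research → Prototype build → User testing → Tooling.

Backward pass:
LF_Tooling = 30; LS_Tooling = 30−10 = 20
LF_User testing = LS_Tooling = 20; LS_User testing = 20−3 = 17
LF_Prototype build = LS_User testing = 17; LS_Prototype build = 17−10 = 7
LF_Concept design = min(LS_User testing=17, LS_Tooling=20) = 17; LS_Concept design = 17−9 = 8
LF_Market research = min(LS_Concept design=8, LS_Prototype build=7) = 7; LS_Market research = 7−7 = 0
Slack_Concept design = LS_Concept design − ES_Concept design = 8 − 7 = 1

1 days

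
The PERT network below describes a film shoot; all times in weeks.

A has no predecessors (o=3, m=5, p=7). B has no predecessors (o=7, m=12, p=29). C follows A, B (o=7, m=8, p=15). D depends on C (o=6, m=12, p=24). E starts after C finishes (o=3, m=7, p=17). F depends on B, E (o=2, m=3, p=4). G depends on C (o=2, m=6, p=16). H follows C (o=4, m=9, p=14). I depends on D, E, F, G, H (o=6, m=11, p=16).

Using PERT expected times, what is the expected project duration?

47 weeks

te_A = (3 + 4·5 + 7)/6 = 30/6 = 5
te_B = (7 + 4·12 + 29)/6 = 84/6 = 14
te_C = (7 + 4·8 + 15)/6 = 54/6 = 9
te_D = (6 + 4·12 + 24)/6 = 78/6 = 13
te_E = (3 + 4·7 + 17)/6 = 48/6 = 8
te_F = (2 + 4·3 + 4)/6 = 18/6 = 3
te_G = (2 + 4·6 + 16)/6 = 42/6 = 7
te_H = (4 + 4·9 + 14)/6 = 54/6 = 9
te_I = (6 + 4·11 + 16)/6 = 66/6 = 11

Forward pass:
ES_A = 0; EF_A = 5
ES_B = 0; EF_B = 14
ES_C = max(EF_A=5, EF_B=14) = 14; EF_C = 14+9 = 23
ES_D = 23; EF_D = 23+13 = 36
ES_E = 23; EF_E = 23+8 = 31
ES_F = max(EF_B=14, EF_E=31) = 31; EF_F = 31+3 = 34
ES_G = 23; EF_G = 23+7 = 30
ES_H = 23; EF_H = 23+9 = 32
ES_I = max(EF_D=36, EF_E=31, EF_F=34, EF_G=30, EF_H=32) = 36; EF_I = 36+11 = 47
Expected project duration μ = 47 weeks. Critical path: B → C → D → I.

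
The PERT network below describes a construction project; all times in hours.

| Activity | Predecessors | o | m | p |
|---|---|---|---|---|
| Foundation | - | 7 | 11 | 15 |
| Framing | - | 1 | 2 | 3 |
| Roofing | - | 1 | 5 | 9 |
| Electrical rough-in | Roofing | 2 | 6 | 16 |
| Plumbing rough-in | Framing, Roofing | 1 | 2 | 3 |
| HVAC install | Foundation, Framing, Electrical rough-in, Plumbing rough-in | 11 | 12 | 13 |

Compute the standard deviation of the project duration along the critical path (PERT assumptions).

2.71 hours

te_Foundation = (7 + 4·11 + 15)/6 = 66/6 = 11; σ²_Foundation = ((15−7)/6)² = 1.778
te_Framing = (1 + 4·2 + 3)/6 = 12/6 = 2; σ²_Framing = ((3−1)/6)² = 0.111
te_Roofing = (1 + 4·5 + 9)/6 = 30/6 = 5; σ²_Roofing = ((9−1)/6)² = 1.778
te_Electrical rough-in = (2 + 4·6 + 16)/6 = 42/6 = 7; σ²_Electrical rough-in = ((16−2)/6)² = 5.444
te_Plumbing rough-in = (1 + 4·2 + 3)/6 = 12/6 = 2; σ²_Plumbing rough-in = ((3−1)/6)² = 0.111
te_HVAC install = (11 + 4·12 + 13)/6 = 72/6 = 12; σ²_HVAC install = ((13−11)/6)² = 0.111

Forward pass:
ES_Foundation = 0; EF_Foundation = 11
ES_Framing = 0; EF_Framing = 2
ES_Roofing = 0; EF_Roofing = 5
ES_Electrical rough-in = 5; EF_Electrical rough-in = 5+7 = 12
ES_Plumbing rough-in = max(EF_Framing=2, EF_Roofing=5) = 5; EF_Plumbing rough-in = 5+2 = 7
ES_HVAC install = max(EF_Foundation=11, EF_Framing=2, EF_Electrical rough-in=12, EF_Plumbing rough-in=7) = 12; EF_HVAC install = 12+12 = 24
Expected project duration μ = 24 hours. Critical path: Roofing → Electrical rough-in → HVAC install.

Variance along critical path = 1.778 + 5.444 + 0.111 = 7.333
σ = √7.333 = 2.708 hours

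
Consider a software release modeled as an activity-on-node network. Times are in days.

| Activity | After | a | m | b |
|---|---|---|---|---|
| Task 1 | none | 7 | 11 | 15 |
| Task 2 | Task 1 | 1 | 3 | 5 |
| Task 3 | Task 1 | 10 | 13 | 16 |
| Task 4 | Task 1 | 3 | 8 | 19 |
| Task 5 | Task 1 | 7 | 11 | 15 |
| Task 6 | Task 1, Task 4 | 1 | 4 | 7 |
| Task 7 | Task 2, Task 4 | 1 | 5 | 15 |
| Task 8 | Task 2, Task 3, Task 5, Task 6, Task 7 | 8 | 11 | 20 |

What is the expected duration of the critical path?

te_Task 1 = (7 + 4·11 + 15)/6 = 66/6 = 11
te_Task 2 = (1 + 4·3 + 5)/6 = 18/6 = 3
te_Task 3 = (10 + 4·13 + 16)/6 = 78/6 = 13
te_Task 4 = (3 + 4·8 + 19)/6 = 54/6 = 9
te_Task 5 = (7 + 4·11 + 15)/6 = 66/6 = 11
te_Task 6 = (1 + 4·4 + 7)/6 = 24/6 = 4
te_Task 7 = (1 + 4·5 + 15)/6 = 36/6 = 6
te_Task 8 = (8 + 4·11 + 20)/6 = 72/6 = 12

Forward pass:
ES_Task 1 = 0; EF_Task 1 = 11
ES_Task 2 = 11; EF_Task 2 = 11+3 = 14
ES_Task 3 = 11; EF_Task 3 = 11+13 = 24
ES_Task 4 = 11; EF_Task 4 = 11+9 = 20
ES_Task 5 = 11; EF_Task 5 = 11+11 = 22
ES_Task 6 = max(EF_Task 1=11, EF_Task 4=20) = 20; EF_Task 6 = 20+4 = 24
ES_Task 7 = max(EF_Task 2=14, EF_Task 4=20) = 20; EF_Task 7 = 20+6 = 26
ES_Task 8 = max(EF_Task 2=14, EF_Task 3=24, EF_Task 5=22, EF_Task 6=24, EF_Task 7=26) = 26; EF_Task 8 = 26+12 = 38
Expected project duration μ = 38 days. Critical path: Task 1 → Task 4 → Task 7 → Task 8.

38 days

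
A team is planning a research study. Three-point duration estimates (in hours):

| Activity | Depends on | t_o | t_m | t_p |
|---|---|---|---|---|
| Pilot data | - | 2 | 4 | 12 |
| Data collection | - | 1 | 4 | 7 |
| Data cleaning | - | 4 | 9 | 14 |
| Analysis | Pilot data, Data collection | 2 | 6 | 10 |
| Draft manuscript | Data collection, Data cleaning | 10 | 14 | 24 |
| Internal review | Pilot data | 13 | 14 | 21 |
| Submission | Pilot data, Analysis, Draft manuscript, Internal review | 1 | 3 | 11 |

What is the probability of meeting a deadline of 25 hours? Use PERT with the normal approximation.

0.183

te_Pilot data = (2 + 4·4 + 12)/6 = 30/6 = 5; σ²_Pilot data = ((12−2)/6)² = 2.778
te_Data collection = (1 + 4·4 + 7)/6 = 24/6 = 4; σ²_Data collection = ((7−1)/6)² = 1.000
te_Data cleaning = (4 + 4·9 + 14)/6 = 54/6 = 9; σ²_Data cleaning = ((14−4)/6)² = 2.778
te_Analysis = (2 + 4·6 + 10)/6 = 36/6 = 6; σ²_Analysis = ((10−2)/6)² = 1.778
te_Draft manuscript = (10 + 4·14 + 24)/6 = 90/6 = 15; σ²_Draft manuscript = ((24−10)/6)² = 5.444
te_Internal review = (13 + 4·14 + 21)/6 = 90/6 = 15; σ²_Internal review = ((21−13)/6)² = 1.778
te_Submission = (1 + 4·3 + 11)/6 = 24/6 = 4; σ²_Submission = ((11−1)/6)² = 2.778

Forward pass:
ES_Pilot data = 0; EF_Pilot data = 5
ES_Data collection = 0; EF_Data collection = 4
ES_Data cleaning = 0; EF_Data cleaning = 9
ES_Analysis = max(EF_Pilot data=5, EF_Data collection=4) = 5; EF_Analysis = 5+6 = 11
ES_Draft manuscript = max(EF_Data collection=4, EF_Data cleaning=9) = 9; EF_Draft manuscript = 9+15 = 24
ES_Internal review = 5; EF_Internal review = 5+15 = 20
ES_Submission = max(EF_Pilot data=5, EF_Analysis=11, EF_Draft manuscript=24, EF_Internal review=20) = 24; EF_Submission = 24+4 = 28
Expected project duration μ = 28 hours. Critical path: Data cleaning → Draft manuscript → Submission.

Variance along critical path = 2.778 + 5.444 + 2.778 = 11.000; σ = √11.000 = 3.317 hours.
Z = (25 − 28) / 3.317 = -0.905
P(T ≤ 25) = Φ(-0.905) ≈ 0.183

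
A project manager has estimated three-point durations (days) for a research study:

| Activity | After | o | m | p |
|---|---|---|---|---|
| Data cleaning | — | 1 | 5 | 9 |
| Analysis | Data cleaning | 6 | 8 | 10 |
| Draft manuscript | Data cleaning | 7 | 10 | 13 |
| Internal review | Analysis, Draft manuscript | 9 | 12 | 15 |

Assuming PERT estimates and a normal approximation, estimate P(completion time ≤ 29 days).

0.848

te_Data cleaning = (1 + 4·5 + 9)/6 = 30/6 = 5; σ²_Data cleaning = ((9−1)/6)² = 1.778
te_Analysis = (6 + 4·8 + 10)/6 = 48/6 = 8; σ²_Analysis = ((10−6)/6)² = 0.444
te_Draft manuscript = (7 + 4·10 + 13)/6 = 60/6 = 10; σ²_Draft manuscript = ((13−7)/6)² = 1.000
te_Internal review = (9 + 4·12 + 15)/6 = 72/6 = 12; σ²_Internal review = ((15−9)/6)² = 1.000

Forward pass:
ES_Data cleaning = 0; EF_Data cleaning = 5
ES_Analysis = 5; EF_Analysis = 5+8 = 13
ES_Draft manuscript = 5; EF_Draft manuscript = 5+10 = 15
ES_Internal review = max(EF_Analysis=13, EF_Draft manuscript=15) = 15; EF_Internal review = 15+12 = 27
Expected project duration μ = 27 days. Critical path: Data cleaning → Draft manuscript → Internal review.

Variance along critical path = 1.778 + 1.000 + 1.000 = 3.778; σ = √3.778 = 1.944 days.
Z = (29 − 27) / 1.944 = 1.029
P(T ≤ 29) = Φ(1.029) ≈ 0.848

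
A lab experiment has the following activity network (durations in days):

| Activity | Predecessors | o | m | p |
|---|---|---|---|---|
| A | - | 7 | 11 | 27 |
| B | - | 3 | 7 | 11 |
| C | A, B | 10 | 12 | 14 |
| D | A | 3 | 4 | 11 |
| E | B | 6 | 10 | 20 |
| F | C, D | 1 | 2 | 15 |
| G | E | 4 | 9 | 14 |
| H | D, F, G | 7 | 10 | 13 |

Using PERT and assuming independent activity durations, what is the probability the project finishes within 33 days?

0.079

te_A = (7 + 4·11 + 27)/6 = 78/6 = 13; σ²_A = ((27−7)/6)² = 11.111
te_B = (3 + 4·7 + 11)/6 = 42/6 = 7; σ²_B = ((11−3)/6)² = 1.778
te_C = (10 + 4·12 + 14)/6 = 72/6 = 12; σ²_C = ((14−10)/6)² = 0.444
te_D = (3 + 4·4 + 11)/6 = 30/6 = 5; σ²_D = ((11−3)/6)² = 1.778
te_E = (6 + 4·10 + 20)/6 = 66/6 = 11; σ²_E = ((20−6)/6)² = 5.444
te_F = (1 + 4·2 + 15)/6 = 24/6 = 4; σ²_F = ((15−1)/6)² = 5.444
te_G = (4 + 4·9 + 14)/6 = 54/6 = 9; σ²_G = ((14−4)/6)² = 2.778
te_H = (7 + 4·10 + 13)/6 = 60/6 = 10; σ²_H = ((13−7)/6)² = 1.000

Forward pass:
ES_A = 0; EF_A = 13
ES_B = 0; EF_B = 7
ES_C = max(EF_A=13, EF_B=7) = 13; EF_C = 13+12 = 25
ES_D = 13; EF_D = 13+5 = 18
ES_E = 7; EF_E = 7+11 = 18
ES_F = max(EF_C=25, EF_D=18) = 25; EF_F = 25+4 = 29
ES_G = 18; EF_G = 18+9 = 27
ES_H = max(EF_D=18, EF_F=29, EF_G=27) = 29; EF_H = 29+10 = 39
Expected project duration μ = 39 days. Critical path: A → C → F → H.

Variance along critical path = 11.111 + 0.444 + 5.444 + 1.000 = 18.000; σ = √18.000 = 4.243 days.
Z = (33 − 39) / 4.243 = -1.414
P(T ≤ 33) = Φ(-1.414) ≈ 0.079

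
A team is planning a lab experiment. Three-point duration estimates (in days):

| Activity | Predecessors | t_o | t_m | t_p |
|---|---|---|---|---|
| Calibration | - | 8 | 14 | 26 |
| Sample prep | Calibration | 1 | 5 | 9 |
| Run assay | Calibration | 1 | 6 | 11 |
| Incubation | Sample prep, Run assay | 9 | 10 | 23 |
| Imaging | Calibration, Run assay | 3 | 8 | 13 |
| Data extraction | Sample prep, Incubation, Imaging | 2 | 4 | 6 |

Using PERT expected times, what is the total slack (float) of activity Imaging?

te_Calibration = (8 + 4·14 + 26)/6 = 90/6 = 15
te_Sample prep = (1 + 4·5 + 9)/6 = 30/6 = 5
te_Run assay = (1 + 4·6 + 11)/6 = 36/6 = 6
te_Incubation = (9 + 4·10 + 23)/6 = 72/6 = 12
te_Imaging = (3 + 4·8 + 13)/6 = 48/6 = 8
te_Data extraction = (2 + 4·4 + 6)/6 = 24/6 = 4

Forward pass:
ES_Calibration = 0; EF_Calibration = 15
ES_Sample prep = 15; EF_Sample prep = 15+5 = 20
ES_Run assay = 15; EF_Run assay = 15+6 = 21
ES_Incubation = max(EF_Sample prep=20, EF_Run assay=21) = 21; EF_Incubation = 21+12 = 33
ES_Imaging = max(EF_Calibration=15, EF_Run assay=21) = 21; EF_Imaging = 21+8 = 29
ES_Data extraction = max(EF_Sample prep=20, EF_Incubation=33, EF_Imaging=29) = 33; EF_Data extraction = 33+4 = 37
Expected project duration μ = 37 days. Critical path: Calibration → Run assay → Incubation → Data extraction.

Backward pass:
LF_Data extraction = 37; LS_Data extraction = 37−4 = 33
LF_Imaging = LS_Data extraction = 33; LS_Imaging = 33−8 = 25
LF_Incubation = LS_Data extraction = 33; LS_Incubation = 33−12 = 21
LF_Run assay = min(LS_Incubation=21, LS_Imaging=25) = 21; LS_Run assay = 21−6 = 15
LF_Sample prep = min(LS_Incubation=21, LS_Data extraction=33) = 21; LS_Sample prep = 21−5 = 16
LF_Calibration = min(LS_Sample prep=16, LS_Run assay=15, LS_Imaging=25) = 15; LS_Calibration = 15−15 = 0
Slack_Imaging = LS_Imaging − ES_Imaging = 25 − 21 = 4

4 days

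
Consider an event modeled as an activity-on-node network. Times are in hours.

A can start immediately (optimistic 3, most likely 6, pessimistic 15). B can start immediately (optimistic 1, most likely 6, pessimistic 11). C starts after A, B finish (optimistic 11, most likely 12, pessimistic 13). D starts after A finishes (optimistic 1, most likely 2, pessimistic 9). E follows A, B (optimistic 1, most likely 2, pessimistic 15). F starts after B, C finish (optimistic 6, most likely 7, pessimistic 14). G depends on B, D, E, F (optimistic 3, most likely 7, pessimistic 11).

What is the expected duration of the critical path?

34 hours

te_A = (3 + 4·6 + 15)/6 = 42/6 = 7
te_B = (1 + 4·6 + 11)/6 = 36/6 = 6
te_C = (11 + 4·12 + 13)/6 = 72/6 = 12
te_D = (1 + 4·2 + 9)/6 = 18/6 = 3
te_E = (1 + 4·2 + 15)/6 = 24/6 = 4
te_F = (6 + 4·7 + 14)/6 = 48/6 = 8
te_G = (3 + 4·7 + 11)/6 = 42/6 = 7

Forward pass:
ES_A = 0; EF_A = 7
ES_B = 0; EF_B = 6
ES_C = max(EF_A=7, EF_B=6) = 7; EF_C = 7+12 = 19
ES_D = 7; EF_D = 7+3 = 10
ES_E = max(EF_A=7, EF_B=6) = 7; EF_E = 7+4 = 11
ES_F = max(EF_B=6, EF_C=19) = 19; EF_F = 19+8 = 27
ES_G = max(EF_B=6, EF_D=10, EF_E=11, EF_F=27) = 27; EF_G = 27+7 = 34
Expected project duration μ = 34 hours. Critical path: A → C → F → G.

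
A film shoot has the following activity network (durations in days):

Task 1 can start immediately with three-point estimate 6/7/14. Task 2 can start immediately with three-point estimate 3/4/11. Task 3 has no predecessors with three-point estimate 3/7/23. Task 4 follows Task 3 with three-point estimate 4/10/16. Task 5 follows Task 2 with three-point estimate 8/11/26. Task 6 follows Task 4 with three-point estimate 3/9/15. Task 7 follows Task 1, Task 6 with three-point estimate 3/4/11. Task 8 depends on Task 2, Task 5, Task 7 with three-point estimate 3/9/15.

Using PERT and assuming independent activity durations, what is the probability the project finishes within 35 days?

0.080

te_Task 1 = (6 + 4·7 + 14)/6 = 48/6 = 8; σ²_Task 1 = ((14−6)/6)² = 1.778
te_Task 2 = (3 + 4·4 + 11)/6 = 30/6 = 5; σ²_Task 2 = ((11−3)/6)² = 1.778
te_Task 3 = (3 + 4·7 + 23)/6 = 54/6 = 9; σ²_Task 3 = ((23−3)/6)² = 11.111
te_Task 4 = (4 + 4·10 + 16)/6 = 60/6 = 10; σ²_Task 4 = ((16−4)/6)² = 4.000
te_Task 5 = (8 + 4·11 + 26)/6 = 78/6 = 13; σ²_Task 5 = ((26−8)/6)² = 9.000
te_Task 6 = (3 + 4·9 + 15)/6 = 54/6 = 9; σ²_Task 6 = ((15−3)/6)² = 4.000
te_Task 7 = (3 + 4·4 + 11)/6 = 30/6 = 5; σ²_Task 7 = ((11−3)/6)² = 1.778
te_Task 8 = (3 + 4·9 + 15)/6 = 54/6 = 9; σ²_Task 8 = ((15−3)/6)² = 4.000

Forward pass:
ES_Task 1 = 0; EF_Task 1 = 8
ES_Task 2 = 0; EF_Task 2 = 5
ES_Task 3 = 0; EF_Task 3 = 9
ES_Task 4 = 9; EF_Task 4 = 9+10 = 19
ES_Task 5 = 5; EF_Task 5 = 5+13 = 18
ES_Task 6 = 19; EF_Task 6 = 19+9 = 28
ES_Task 7 = max(EF_Task 1=8, EF_Task 6=28) = 28; EF_Task 7 = 28+5 = 33
ES_Task 8 = max(EF_Task 2=5, EF_Task 5=18, EF_Task 7=33) = 33; EF_Task 8 = 33+9 = 42
Expected project duration μ = 42 days. Critical path: Task 3 → Task 4 → Task 6 → Task 7 → Task 8.

Variance along critical path = 11.111 + 4.000 + 4.000 + 1.778 + 4.000 = 24.889; σ = √24.889 = 4.989 days.
Z = (35 − 42) / 4.989 = -1.403
P(T ≤ 35) = Φ(-1.403) ≈ 0.080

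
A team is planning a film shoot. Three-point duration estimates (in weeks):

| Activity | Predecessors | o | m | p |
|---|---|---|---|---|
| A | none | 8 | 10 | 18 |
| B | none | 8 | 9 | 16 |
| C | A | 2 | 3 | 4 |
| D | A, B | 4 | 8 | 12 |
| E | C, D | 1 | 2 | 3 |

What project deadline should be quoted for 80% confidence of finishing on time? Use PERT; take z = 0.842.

te_A = (8 + 4·10 + 18)/6 = 66/6 = 11; σ²_A = ((18−8)/6)² = 2.778
te_B = (8 + 4·9 + 16)/6 = 60/6 = 10; σ²_B = ((16−8)/6)² = 1.778
te_C = (2 + 4·3 + 4)/6 = 18/6 = 3; σ²_C = ((4−2)/6)² = 0.111
te_D = (4 + 4·8 + 12)/6 = 48/6 = 8; σ²_D = ((12−4)/6)² = 1.778
te_E = (1 + 4·2 + 3)/6 = 12/6 = 2; σ²_E = ((3−1)/6)² = 0.111

Forward pass:
ES_A = 0; EF_A = 11
ES_B = 0; EF_B = 10
ES_C = 11; EF_C = 11+3 = 14
ES_D = max(EF_A=11, EF_B=10) = 11; EF_D = 11+8 = 19
ES_E = max(EF_C=14, EF_D=19) = 19; EF_E = 19+2 = 21
Expected project duration μ = 21 weeks. Critical path: A → D → E.

Variance along critical path = 2.778 + 1.778 + 0.111 = 4.667; σ = 2.160 weeks.
D = μ + z·σ = 21 + 0.842·2.160 = 22.8 weeks

22.8 weeks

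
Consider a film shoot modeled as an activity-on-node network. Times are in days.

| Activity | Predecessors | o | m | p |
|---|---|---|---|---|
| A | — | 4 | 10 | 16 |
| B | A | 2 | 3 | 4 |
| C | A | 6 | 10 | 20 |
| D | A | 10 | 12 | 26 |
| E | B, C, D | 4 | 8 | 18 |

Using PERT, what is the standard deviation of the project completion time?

4.07 days

te_A = (4 + 4·10 + 16)/6 = 60/6 = 10; σ²_A = ((16−4)/6)² = 4.000
te_B = (2 + 4·3 + 4)/6 = 18/6 = 3; σ²_B = ((4−2)/6)² = 0.111
te_C = (6 + 4·10 + 20)/6 = 66/6 = 11; σ²_C = ((20−6)/6)² = 5.444
te_D = (10 + 4·12 + 26)/6 = 84/6 = 14; σ²_D = ((26−10)/6)² = 7.111
te_E = (4 + 4·8 + 18)/6 = 54/6 = 9; σ²_E = ((18−4)/6)² = 5.444

Forward pass:
ES_A = 0; EF_A = 10
ES_B = 10; EF_B = 10+3 = 13
ES_C = 10; EF_C = 10+11 = 21
ES_D = 10; EF_D = 10+14 = 24
ES_E = max(EF_B=13, EF_C=21, EF_D=24) = 24; EF_E = 24+9 = 33
Expected project duration μ = 33 days. Critical path: A → D → E.

Variance along critical path = 4.000 + 7.111 + 5.444 = 16.556
σ = √16.556 = 4.069 days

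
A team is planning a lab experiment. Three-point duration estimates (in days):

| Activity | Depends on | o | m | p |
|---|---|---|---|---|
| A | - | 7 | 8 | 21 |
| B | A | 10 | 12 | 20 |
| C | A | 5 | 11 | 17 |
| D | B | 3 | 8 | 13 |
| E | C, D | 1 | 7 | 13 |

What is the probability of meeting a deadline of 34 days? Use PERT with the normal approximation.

te_A = (7 + 4·8 + 21)/6 = 60/6 = 10; σ²_A = ((21−7)/6)² = 5.444
te_B = (10 + 4·12 + 20)/6 = 78/6 = 13; σ²_B = ((20−10)/6)² = 2.778
te_C = (5 + 4·11 + 17)/6 = 66/6 = 11; σ²_C = ((17−5)/6)² = 4.000
te_D = (3 + 4·8 + 13)/6 = 48/6 = 8; σ²_D = ((13−3)/6)² = 2.778
te_E = (1 + 4·7 + 13)/6 = 42/6 = 7; σ²_E = ((13−1)/6)² = 4.000

Forward pass:
ES_A = 0; EF_A = 10
ES_B = 10; EF_B = 10+13 = 23
ES_C = 10; EF_C = 10+11 = 21
ES_D = 23; EF_D = 23+8 = 31
ES_E = max(EF_C=21, EF_D=31) = 31; EF_E = 31+7 = 38
Expected project duration μ = 38 days. Critical path: A → B → D → E.

Variance along critical path = 5.444 + 2.778 + 2.778 + 4.000 = 15.000; σ = √15.000 = 3.873 days.
Z = (34 − 38) / 3.873 = -1.033
P(T ≤ 34) = Φ(-1.033) ≈ 0.151

0.151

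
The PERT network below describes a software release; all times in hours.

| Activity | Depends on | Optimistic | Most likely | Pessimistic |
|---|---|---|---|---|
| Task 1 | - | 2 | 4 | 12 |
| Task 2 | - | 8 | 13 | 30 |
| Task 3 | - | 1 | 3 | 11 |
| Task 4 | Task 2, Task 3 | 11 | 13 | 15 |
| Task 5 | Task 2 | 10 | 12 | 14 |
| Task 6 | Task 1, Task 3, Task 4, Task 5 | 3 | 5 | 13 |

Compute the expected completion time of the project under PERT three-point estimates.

34 hours

te_Task 1 = (2 + 4·4 + 12)/6 = 30/6 = 5
te_Task 2 = (8 + 4·13 + 30)/6 = 90/6 = 15
te_Task 3 = (1 + 4·3 + 11)/6 = 24/6 = 4
te_Task 4 = (11 + 4·13 + 15)/6 = 78/6 = 13
te_Task 5 = (10 + 4·12 + 14)/6 = 72/6 = 12
te_Task 6 = (3 + 4·5 + 13)/6 = 36/6 = 6

Forward pass:
ES_Task 1 = 0; EF_Task 1 = 5
ES_Task 2 = 0; EF_Task 2 = 15
ES_Task 3 = 0; EF_Task 3 = 4
ES_Task 4 = max(EF_Task 2=15, EF_Task 3=4) = 15; EF_Task 4 = 15+13 = 28
ES_Task 5 = 15; EF_Task 5 = 15+12 = 27
ES_Task 6 = max(EF_Task 1=5, EF_Task 3=4, EF_Task 4=28, EF_Task 5=27) = 28; EF_Task 6 = 28+6 = 34
Expected project duration μ = 34 hours. Critical path: Task 2 → Task 4 → Task 6.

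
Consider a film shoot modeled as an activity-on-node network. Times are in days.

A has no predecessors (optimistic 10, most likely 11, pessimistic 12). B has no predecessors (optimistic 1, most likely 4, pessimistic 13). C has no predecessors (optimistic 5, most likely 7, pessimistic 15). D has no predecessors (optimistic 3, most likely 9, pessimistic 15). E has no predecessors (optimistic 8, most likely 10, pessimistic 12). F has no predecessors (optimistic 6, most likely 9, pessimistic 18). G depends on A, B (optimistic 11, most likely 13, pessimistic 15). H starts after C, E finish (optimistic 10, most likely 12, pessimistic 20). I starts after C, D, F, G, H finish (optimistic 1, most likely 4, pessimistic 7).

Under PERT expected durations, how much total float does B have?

6 days

te_A = (10 + 4·11 + 12)/6 = 66/6 = 11
te_B = (1 + 4·4 + 13)/6 = 30/6 = 5
te_C = (5 + 4·7 + 15)/6 = 48/6 = 8
te_D = (3 + 4·9 + 15)/6 = 54/6 = 9
te_E = (8 + 4·10 + 12)/6 = 60/6 = 10
te_F = (6 + 4·9 + 18)/6 = 60/6 = 10
te_G = (11 + 4·13 + 15)/6 = 78/6 = 13
te_H = (10 + 4·12 + 20)/6 = 78/6 = 13
te_I = (1 + 4·4 + 7)/6 = 24/6 = 4

Forward pass:
ES_A = 0; EF_A = 11
ES_B = 0; EF_B = 5
ES_C = 0; EF_C = 8
ES_D = 0; EF_D = 9
ES_E = 0; EF_E = 10
ES_F = 0; EF_F = 10
ES_G = max(EF_A=11, EF_B=5) = 11; EF_G = 11+13 = 24
ES_H = max(EF_C=8, EF_E=10) = 10; EF_H = 10+13 = 23
ES_I = max(EF_C=8, EF_D=9, EF_F=10, EF_G=24, EF_H=23) = 24; EF_I = 24+4 = 28
Expected project duration μ = 28 days. Critical path: A → G → I.

Backward pass:
LF_I = 28; LS_I = 28−4 = 24
LF_H = LS_I = 24; LS_H = 24−13 = 11
LF_G = LS_I = 24; LS_G = 24−13 = 11
LF_F = LS_I = 24; LS_F = 24−10 = 14
LF_E = LS_H = 11; LS_E = 11−10 = 1
LF_D = LS_I = 24; LS_D = 24−9 = 15
LF_C = min(LS_H=11, LS_I=24) = 11; LS_C = 11−8 = 3
LF_B = LS_G = 11; LS_B = 11−5 = 6
LF_A = LS_G = 11; LS_A = 11−11 = 0
Slack_B = LS_B − ES_B = 6 − 0 = 6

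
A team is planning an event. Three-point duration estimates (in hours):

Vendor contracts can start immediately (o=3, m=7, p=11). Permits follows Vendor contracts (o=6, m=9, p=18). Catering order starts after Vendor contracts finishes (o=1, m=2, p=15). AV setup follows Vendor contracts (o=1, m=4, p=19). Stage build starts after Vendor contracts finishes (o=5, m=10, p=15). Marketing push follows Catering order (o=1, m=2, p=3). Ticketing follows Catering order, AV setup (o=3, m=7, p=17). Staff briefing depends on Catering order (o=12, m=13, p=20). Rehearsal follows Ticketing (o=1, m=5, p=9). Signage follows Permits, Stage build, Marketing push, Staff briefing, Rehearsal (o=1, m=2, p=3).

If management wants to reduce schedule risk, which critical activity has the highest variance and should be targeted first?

te_Vendor contracts = (3 + 4·7 + 11)/6 = 42/6 = 7; σ²_Vendor contracts = ((11−3)/6)² = 1.778
te_Permits = (6 + 4·9 + 18)/6 = 60/6 = 10; σ²_Permits = ((18−6)/6)² = 4.000
te_Catering order = (1 + 4·2 + 15)/6 = 24/6 = 4; σ²_Catering order = ((15−1)/6)² = 5.444
te_AV setup = (1 + 4·4 + 19)/6 = 36/6 = 6; σ²_AV setup = ((19−1)/6)² = 9.000
te_Stage build = (5 + 4·10 + 15)/6 = 60/6 = 10; σ²_Stage build = ((15−5)/6)² = 2.778
te_Marketing push = (1 + 4·2 + 3)/6 = 12/6 = 2; σ²_Marketing push = ((3−1)/6)² = 0.111
te_Ticketing = (3 + 4·7 + 17)/6 = 48/6 = 8; σ²_Ticketing = ((17−3)/6)² = 5.444
te_Staff briefing = (12 + 4·13 + 20)/6 = 84/6 = 14; σ²_Staff briefing = ((20−12)/6)² = 1.778
te_Rehearsal = (1 + 4·5 + 9)/6 = 30/6 = 5; σ²_Rehearsal = ((9−1)/6)² = 1.778
te_Signage = (1 + 4·2 + 3)/6 = 12/6 = 2; σ²_Signage = ((3−1)/6)² = 0.111

Forward pass:
ES_Vendor contracts = 0; EF_Vendor contracts = 7
ES_Permits = 7; EF_Permits = 7+10 = 17
ES_Catering order = 7; EF_Catering order = 7+4 = 11
ES_AV setup = 7; EF_AV setup = 7+6 = 13
ES_Stage build = 7; EF_Stage build = 7+10 = 17
ES_Marketing push = 11; EF_Marketing push = 11+2 = 13
ES_Ticketing = max(EF_Catering order=11, EF_AV setup=13) = 13; EF_Ticketing = 13+8 = 21
ES_Staff briefing = 11; EF_Staff briefing = 11+14 = 25
ES_Rehearsal = 21; EF_Rehearsal = 21+5 = 26
ES_Signage = max(EF_Permits=17, EF_Stage build=17, EF_Marketing push=13, EF_Staff briefing=25, EF_Rehearsal=26) = 26; EF_Signage = 26+2 = 28
Expected project duration μ = 28 hours. Critical path: Vendor contracts → AV setup → Ticketing → Rehearsal → Signage.

Variances on critical path: σ²_Vendor contracts=1.778, σ²_AV setup=9.000, σ²_Ticketing=5.444, σ²_Rehearsal=1.778, σ²_Signage=0.111.
Largest is σ²_AV setup = 9.000.

AV setup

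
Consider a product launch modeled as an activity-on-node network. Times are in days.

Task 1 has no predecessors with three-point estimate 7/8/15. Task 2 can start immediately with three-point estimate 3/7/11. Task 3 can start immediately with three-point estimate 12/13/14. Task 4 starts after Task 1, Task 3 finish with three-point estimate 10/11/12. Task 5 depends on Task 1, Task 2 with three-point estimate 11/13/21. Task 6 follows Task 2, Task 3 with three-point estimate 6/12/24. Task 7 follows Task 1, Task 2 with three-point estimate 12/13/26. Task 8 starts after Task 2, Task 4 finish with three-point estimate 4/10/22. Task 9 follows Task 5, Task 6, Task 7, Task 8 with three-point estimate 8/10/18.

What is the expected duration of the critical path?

46 days

te_Task 1 = (7 + 4·8 + 15)/6 = 54/6 = 9
te_Task 2 = (3 + 4·7 + 11)/6 = 42/6 = 7
te_Task 3 = (12 + 4·13 + 14)/6 = 78/6 = 13
te_Task 4 = (10 + 4·11 + 12)/6 = 66/6 = 11
te_Task 5 = (11 + 4·13 + 21)/6 = 84/6 = 14
te_Task 6 = (6 + 4·12 + 24)/6 = 78/6 = 13
te_Task 7 = (12 + 4·13 + 26)/6 = 90/6 = 15
te_Task 8 = (4 + 4·10 + 22)/6 = 66/6 = 11
te_Task 9 = (8 + 4·10 + 18)/6 = 66/6 = 11

Forward pass:
ES_Task 1 = 0; EF_Task 1 = 9
ES_Task 2 = 0; EF_Task 2 = 7
ES_Task 3 = 0; EF_Task 3 = 13
ES_Task 4 = max(EF_Task 1=9, EF_Task 3=13) = 13; EF_Task 4 = 13+11 = 24
ES_Task 5 = max(EF_Task 1=9, EF_Task 2=7) = 9; EF_Task 5 = 9+14 = 23
ES_Task 6 = max(EF_Task 2=7, EF_Task 3=13) = 13; EF_Task 6 = 13+13 = 26
ES_Task 7 = max(EF_Task 1=9, EF_Task 2=7) = 9; EF_Task 7 = 9+15 = 24
ES_Task 8 = max(EF_Task 2=7, EF_Task 4=24) = 24; EF_Task 8 = 24+11 = 35
ES_Task 9 = max(EF_Task 5=23, EF_Task 6=26, EF_Task 7=24, EF_Task 8=35) = 35; EF_Task 9 = 35+11 = 46
Expected project duration μ = 46 days. Critical path: Task 3 → Task 4 → Task 8 → Task 9.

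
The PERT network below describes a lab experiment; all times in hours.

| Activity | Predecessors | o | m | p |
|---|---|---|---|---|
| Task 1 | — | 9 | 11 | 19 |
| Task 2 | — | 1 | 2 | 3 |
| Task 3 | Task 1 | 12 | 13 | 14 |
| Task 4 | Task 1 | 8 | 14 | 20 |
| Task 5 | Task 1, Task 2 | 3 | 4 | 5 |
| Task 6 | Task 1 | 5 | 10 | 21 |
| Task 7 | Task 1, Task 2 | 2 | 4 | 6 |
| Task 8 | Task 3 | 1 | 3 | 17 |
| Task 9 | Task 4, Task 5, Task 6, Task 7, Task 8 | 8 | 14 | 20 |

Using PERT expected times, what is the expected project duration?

44 hours

te_Task 1 = (9 + 4·11 + 19)/6 = 72/6 = 12
te_Task 2 = (1 + 4·2 + 3)/6 = 12/6 = 2
te_Task 3 = (12 + 4·13 + 14)/6 = 78/6 = 13
te_Task 4 = (8 + 4·14 + 20)/6 = 84/6 = 14
te_Task 5 = (3 + 4·4 + 5)/6 = 24/6 = 4
te_Task 6 = (5 + 4·10 + 21)/6 = 66/6 = 11
te_Task 7 = (2 + 4·4 + 6)/6 = 24/6 = 4
te_Task 8 = (1 + 4·3 + 17)/6 = 30/6 = 5
te_Task 9 = (8 + 4·14 + 20)/6 = 84/6 = 14

Forward pass:
ES_Task 1 = 0; EF_Task 1 = 12
ES_Task 2 = 0; EF_Task 2 = 2
ES_Task 3 = 12; EF_Task 3 = 12+13 = 25
ES_Task 4 = 12; EF_Task 4 = 12+14 = 26
ES_Task 5 = max(EF_Task 1=12, EF_Task 2=2) = 12; EF_Task 5 = 12+4 = 16
ES_Task 6 = 12; EF_Task 6 = 12+11 = 23
ES_Task 7 = max(EF_Task 1=12, EF_Task 2=2) = 12; EF_Task 7 = 12+4 = 16
ES_Task 8 = 25; EF_Task 8 = 25+5 = 30
ES_Task 9 = max(EF_Task 4=26, EF_Task 5=16, EF_Task 6=23, EF_Task 7=16, EF_Task 8=30) = 30; EF_Task 9 = 30+14 = 44
Expected project duration μ = 44 hours. Critical path: Task 1 → Task 3 → Task 8 → Task 9.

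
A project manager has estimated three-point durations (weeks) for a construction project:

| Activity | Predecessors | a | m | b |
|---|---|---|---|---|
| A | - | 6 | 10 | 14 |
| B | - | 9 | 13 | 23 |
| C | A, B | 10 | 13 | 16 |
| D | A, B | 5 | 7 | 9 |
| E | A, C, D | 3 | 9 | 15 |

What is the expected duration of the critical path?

36 weeks

te_A = (6 + 4·10 + 14)/6 = 60/6 = 10
te_B = (9 + 4·13 + 23)/6 = 84/6 = 14
te_C = (10 + 4·13 + 16)/6 = 78/6 = 13
te_D = (5 + 4·7 + 9)/6 = 42/6 = 7
te_E = (3 + 4·9 + 15)/6 = 54/6 = 9

Forward pass:
ES_A = 0; EF_A = 10
ES_B = 0; EF_B = 14
ES_C = max(EF_A=10, EF_B=14) = 14; EF_C = 14+13 = 27
ES_D = max(EF_A=10, EF_B=14) = 14; EF_D = 14+7 = 21
ES_E = max(EF_A=10, EF_C=27, EF_D=21) = 27; EF_E = 27+9 = 36
Expected project duration μ = 36 weeks. Critical path: B → C → E.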